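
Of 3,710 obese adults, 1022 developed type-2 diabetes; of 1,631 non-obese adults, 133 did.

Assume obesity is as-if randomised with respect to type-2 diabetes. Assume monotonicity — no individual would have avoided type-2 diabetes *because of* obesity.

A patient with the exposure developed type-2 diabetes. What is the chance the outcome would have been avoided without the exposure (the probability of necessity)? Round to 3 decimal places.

p₁ = P(outcome | exposed) = 1022/3710 = 0.27547
p₀ = P(outcome | unexposed) = 133/1631 = 0.081545
Under exogeneity and monotonicity, PN = (p₁ − p₀) / p₁.
PN = (0.27547 − 0.081545) / 0.27547 = 0.19393 / 0.27547 ≈ 0.7040

PN ≈ 0.704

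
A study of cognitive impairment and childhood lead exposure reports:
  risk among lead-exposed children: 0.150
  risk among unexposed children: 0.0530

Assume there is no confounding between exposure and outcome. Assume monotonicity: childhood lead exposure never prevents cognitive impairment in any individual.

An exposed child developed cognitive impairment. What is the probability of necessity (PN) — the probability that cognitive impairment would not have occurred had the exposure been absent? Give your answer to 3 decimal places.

PN ≈ 0.647

Let p₁ = 0.15, p₀ = 0.053.
Under exogeneity and monotonicity, PN = (p₁ − p₀) / p₁.
PN = (0.15 − 0.053) / 0.15 = 0.097 / 0.15 ≈ 0.6467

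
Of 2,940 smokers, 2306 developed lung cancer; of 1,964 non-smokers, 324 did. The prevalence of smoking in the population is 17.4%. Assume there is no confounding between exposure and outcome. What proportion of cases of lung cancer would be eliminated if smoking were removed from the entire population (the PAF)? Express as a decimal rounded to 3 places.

PAF ≈ 0.395

p₁ = P(outcome | exposed) = 2306/2940 = 0.78435
p₀ = P(outcome | unexposed) = 324/1964 = 0.16497
Overall risk P(Y=1) = π·p₁ + (1−π)·p₀ = 0.174×0.78435 + 0.826×0.16497 = 0.27274.
Under exogeneity, PAF = [P(Y=1) − p₀] / P(Y=1).
PAF = (0.27274 − 0.16497) / 0.27274 ≈ 0.3951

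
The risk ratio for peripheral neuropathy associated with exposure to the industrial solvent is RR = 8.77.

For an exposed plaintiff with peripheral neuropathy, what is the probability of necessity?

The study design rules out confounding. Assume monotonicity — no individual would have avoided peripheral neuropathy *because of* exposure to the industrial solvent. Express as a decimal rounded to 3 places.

PN ≈ 0.886

Under exogeneity and monotonicity, PN = (RR − 1) / RR = 1 − 1/RR.
PN = (8.77 − 1) / 8.77 = 7.77 / 8.77 ≈ 0.8860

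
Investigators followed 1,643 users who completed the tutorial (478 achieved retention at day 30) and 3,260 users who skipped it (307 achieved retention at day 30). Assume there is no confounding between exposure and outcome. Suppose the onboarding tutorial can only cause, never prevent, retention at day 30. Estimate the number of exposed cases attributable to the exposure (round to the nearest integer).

p₁ = P(outcome | exposed) = 478/1643 = 0.29093
p₀ = P(outcome | unexposed) = 307/3260 = 0.094172
PN = (p₁ − p₀)/p₁ = (0.29093 − 0.094172) / 0.29093 ≈ 0.67631.
Attributable cases ≈ PN × (exposed cases) = 0.67631 × 478 ≈ 323.28.

about 323 cases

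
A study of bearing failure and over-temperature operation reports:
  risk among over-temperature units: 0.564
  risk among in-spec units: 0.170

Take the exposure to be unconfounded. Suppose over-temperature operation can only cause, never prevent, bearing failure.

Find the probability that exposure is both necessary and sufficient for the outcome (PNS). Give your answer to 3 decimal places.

PNS ≈ 0.394

Let p₁ = 0.564, p₀ = 0.17.
Under exogeneity and monotonicity, PNS = p₁ − p₀.
PNS = 0.564 − 0.17 = 0.394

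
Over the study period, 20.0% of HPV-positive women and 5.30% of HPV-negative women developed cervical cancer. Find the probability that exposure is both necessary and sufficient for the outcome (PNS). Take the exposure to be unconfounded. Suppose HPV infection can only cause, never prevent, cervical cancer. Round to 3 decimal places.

PNS ≈ 0.147

p₁ = 0.2, p₀ = 0.053.
Under exogeneity and monotonicity, PNS = p₁ − p₀.
PNS = 0.2 − 0.053 = 0.147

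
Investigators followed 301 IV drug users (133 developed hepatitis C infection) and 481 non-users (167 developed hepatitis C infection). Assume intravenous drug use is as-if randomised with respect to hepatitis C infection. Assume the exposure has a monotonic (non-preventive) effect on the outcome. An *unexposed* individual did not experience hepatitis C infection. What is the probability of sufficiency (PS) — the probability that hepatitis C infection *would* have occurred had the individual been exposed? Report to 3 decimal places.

p₁ = P(outcome | exposed) = 133/301 = 0.44186
p₀ = P(outcome | unexposed) = 167/481 = 0.34719
Under exogeneity and monotonicity, PS = (p₁ − p₀) / (1 − p₀).
PS = (0.44186 − 0.34719) / (1 − 0.34719) = 0.094667 / 0.65281 ≈ 0.1450

PS ≈ 0.145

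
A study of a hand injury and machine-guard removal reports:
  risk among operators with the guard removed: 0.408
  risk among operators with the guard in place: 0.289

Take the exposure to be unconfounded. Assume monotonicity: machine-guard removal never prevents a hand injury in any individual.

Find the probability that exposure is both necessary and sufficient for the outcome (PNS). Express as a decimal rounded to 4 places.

Let p₁ = 0.408, p₀ = 0.289.
Under exogeneity and monotonicity, PNS = p₁ − p₀.
PNS = 0.408 − 0.289 = 0.119

PNS ≈ 0.1190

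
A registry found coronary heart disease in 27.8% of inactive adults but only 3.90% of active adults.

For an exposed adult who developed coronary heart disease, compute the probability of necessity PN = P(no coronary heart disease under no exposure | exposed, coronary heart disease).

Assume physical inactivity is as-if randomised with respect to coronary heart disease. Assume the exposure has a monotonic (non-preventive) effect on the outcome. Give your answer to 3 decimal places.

p₁ = 0.278, p₀ = 0.039.
Under exogeneity and monotonicity, PN = (p₁ − p₀) / p₁.
PN = (0.278 − 0.039) / 0.278 = 0.239 / 0.278 ≈ 0.8597

PN ≈ 0.860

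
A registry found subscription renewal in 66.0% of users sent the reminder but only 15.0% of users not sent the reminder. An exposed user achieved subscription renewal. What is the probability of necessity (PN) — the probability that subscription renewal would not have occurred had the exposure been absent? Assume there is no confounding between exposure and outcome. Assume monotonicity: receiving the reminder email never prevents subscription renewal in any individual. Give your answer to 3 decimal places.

PN ≈ 0.773

p₁ = 0.66, p₀ = 0.15.
Under exogeneity and monotonicity, PN = (p₁ − p₀) / p₁.
PN = (0.66 − 0.15) / 0.66 = 0.51 / 0.66 ≈ 0.7727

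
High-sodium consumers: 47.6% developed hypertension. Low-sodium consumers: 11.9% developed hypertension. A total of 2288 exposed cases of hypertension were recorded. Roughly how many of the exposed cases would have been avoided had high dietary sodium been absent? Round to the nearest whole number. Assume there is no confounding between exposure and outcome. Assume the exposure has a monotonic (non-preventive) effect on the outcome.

p₁ = 0.476, p₀ = 0.119.
PN = (p₁ − p₀)/p₁ = (0.476 − 0.119) / 0.476 ≈ 0.75000.
Attributable cases ≈ PN × (exposed cases) = 0.75000 × 2288 ≈ 1716.00.

about 1716 cases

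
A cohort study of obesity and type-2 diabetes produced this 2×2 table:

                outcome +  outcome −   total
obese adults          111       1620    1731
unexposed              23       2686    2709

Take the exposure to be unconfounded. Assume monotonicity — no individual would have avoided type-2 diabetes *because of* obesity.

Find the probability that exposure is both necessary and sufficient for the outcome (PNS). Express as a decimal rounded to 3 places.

PNS ≈ 0.056

p₁ = P(outcome | exposed) = 111/1731 = 0.064125
p₀ = P(outcome | unexposed) = 23/2709 = 0.0084902
Under exogeneity and monotonicity, PNS = p₁ − p₀.
PNS = 0.064125 − 0.0084902 = 0.055635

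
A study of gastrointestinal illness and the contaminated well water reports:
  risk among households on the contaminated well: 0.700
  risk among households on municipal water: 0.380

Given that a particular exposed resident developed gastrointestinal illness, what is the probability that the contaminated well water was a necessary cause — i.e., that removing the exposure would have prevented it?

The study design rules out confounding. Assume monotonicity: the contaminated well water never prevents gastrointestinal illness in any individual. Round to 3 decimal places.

Let p₁ = 0.7, p₀ = 0.38.
Under exogeneity and monotonicity, PN = (p₁ − p₀) / p₁.
PN = (0.7 − 0.38) / 0.7 = 0.32 / 0.7 ≈ 0.4571

PN ≈ 0.457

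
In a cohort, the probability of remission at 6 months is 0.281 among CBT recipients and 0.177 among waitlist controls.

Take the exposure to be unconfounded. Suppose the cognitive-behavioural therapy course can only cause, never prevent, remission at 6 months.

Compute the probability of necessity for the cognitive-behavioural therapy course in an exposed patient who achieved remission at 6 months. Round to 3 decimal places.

PN ≈ 0.370

Let p₁ = 0.281, p₀ = 0.177.
Under exogeneity and monotonicity, PN = (p₁ − p₀) / p₁.
PN = (0.281 − 0.177) / 0.281 = 0.104 / 0.281 ≈ 0.3701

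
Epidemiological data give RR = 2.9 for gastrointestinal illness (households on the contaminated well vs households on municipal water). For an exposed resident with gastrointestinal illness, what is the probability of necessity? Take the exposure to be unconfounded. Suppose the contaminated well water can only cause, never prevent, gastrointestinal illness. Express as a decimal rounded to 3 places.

Under exogeneity and monotonicity, PN = (RR − 1) / RR = 1 − 1/RR.
PN = (2.9 − 1) / 2.9 = 1.9 / 2.9 ≈ 0.6552

PN ≈ 0.655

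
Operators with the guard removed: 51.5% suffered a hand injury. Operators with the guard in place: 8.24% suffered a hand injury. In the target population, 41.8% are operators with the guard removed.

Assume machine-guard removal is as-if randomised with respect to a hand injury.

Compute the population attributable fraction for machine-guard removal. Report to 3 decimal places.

p₁ = 0.515, p₀ = 0.0824.
Overall risk P(Y=1) = π·p₁ + (1−π)·p₀ = 0.418×0.515 + 0.582×0.0824 = 0.26323.
Under exogeneity, PAF = [P(Y=1) − p₀] / P(Y=1).
PAF = (0.26323 − 0.0824) / 0.26323 ≈ 0.6870

PAF ≈ 0.687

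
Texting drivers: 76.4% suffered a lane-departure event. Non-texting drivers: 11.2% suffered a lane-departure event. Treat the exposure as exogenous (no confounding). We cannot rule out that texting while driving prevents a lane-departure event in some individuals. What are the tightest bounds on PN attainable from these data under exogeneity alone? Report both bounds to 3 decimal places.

p₁ = 0.764, p₀ = 0.112.
Under exogeneity alone the bounds on PN are max{0,(p₁−p₀)/p₁} ≤ PN ≤ min{1,(1−p₀)/p₁}.
  lower = (p₁ − p₀)/p₁ = 0.652 / 0.764 ≈ 0.8534
  upper = min{1, (1 − p₀)/p₁} = 0.888 / 0.764 ≈ 1.1623 → capped at 1

0.853 ≤ PN ≤ 1.000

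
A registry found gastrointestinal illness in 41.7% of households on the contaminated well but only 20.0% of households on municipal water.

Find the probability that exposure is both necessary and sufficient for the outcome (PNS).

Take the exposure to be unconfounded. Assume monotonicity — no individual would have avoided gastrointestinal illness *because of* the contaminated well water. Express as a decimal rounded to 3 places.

p₁ = 0.417, p₀ = 0.2.
Under exogeneity and monotonicity, PNS = p₁ − p₀.
PNS = 0.417 − 0.2 = 0.217

PNS ≈ 0.217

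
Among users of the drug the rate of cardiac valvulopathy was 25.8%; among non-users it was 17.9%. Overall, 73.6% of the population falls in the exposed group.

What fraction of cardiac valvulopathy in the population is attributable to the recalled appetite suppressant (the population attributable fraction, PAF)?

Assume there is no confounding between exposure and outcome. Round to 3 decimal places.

p₁ = 0.258, p₀ = 0.179.
Overall risk P(Y=1) = π·p₁ + (1−π)·p₀ = 0.736×0.258 + 0.264×0.179 = 0.23714.
Under exogeneity, PAF = [P(Y=1) − p₀] / P(Y=1).
PAF = (0.23714 − 0.179) / 0.23714 ≈ 0.2452

PAF ≈ 0.245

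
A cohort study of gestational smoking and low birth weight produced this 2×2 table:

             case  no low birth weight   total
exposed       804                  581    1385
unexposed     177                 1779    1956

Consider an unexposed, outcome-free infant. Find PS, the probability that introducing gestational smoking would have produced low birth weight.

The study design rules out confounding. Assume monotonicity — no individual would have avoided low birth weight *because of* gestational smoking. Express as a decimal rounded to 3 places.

p₁ = P(outcome | exposed) = 804/1385 = 0.58051
p₀ = P(outcome | unexposed) = 177/1956 = 0.090491
Under exogeneity and monotonicity, PS = (p₁ − p₀) / (1 − p₀).
PS = (0.58051 − 0.090491) / (1 − 0.090491) = 0.49001 / 0.90951 ≈ 0.5388

PS ≈ 0.539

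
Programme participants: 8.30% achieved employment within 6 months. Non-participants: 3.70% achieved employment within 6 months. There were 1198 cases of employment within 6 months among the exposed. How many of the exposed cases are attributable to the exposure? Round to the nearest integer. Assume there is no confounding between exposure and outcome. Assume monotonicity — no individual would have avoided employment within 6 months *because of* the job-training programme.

p₁ = 0.083, p₀ = 0.037.
PN = (p₁ − p₀)/p₁ = (0.083 − 0.037) / 0.083 ≈ 0.55422.
Attributable cases ≈ PN × (exposed cases) = 0.55422 × 1198 ≈ 663.95.

about 664 cases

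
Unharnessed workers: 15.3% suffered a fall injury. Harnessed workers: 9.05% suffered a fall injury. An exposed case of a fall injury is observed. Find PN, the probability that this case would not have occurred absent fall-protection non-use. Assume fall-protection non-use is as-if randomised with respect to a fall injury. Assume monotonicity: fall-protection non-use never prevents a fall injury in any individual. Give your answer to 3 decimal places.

PN ≈ 0.408

p₁ = 0.153, p₀ = 0.0905.
Under exogeneity and monotonicity, PN = (p₁ − p₀) / p₁.
PN = (0.153 − 0.0905) / 0.153 = 0.0625 / 0.153 ≈ 0.4085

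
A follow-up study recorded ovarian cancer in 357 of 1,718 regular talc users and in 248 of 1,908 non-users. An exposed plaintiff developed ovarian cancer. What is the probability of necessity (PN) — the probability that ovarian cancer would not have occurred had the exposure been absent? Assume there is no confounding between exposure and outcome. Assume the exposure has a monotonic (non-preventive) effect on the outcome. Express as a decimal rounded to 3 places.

p₁ = P(outcome | exposed) = 357/1718 = 0.2078
p₀ = P(outcome | unexposed) = 248/1908 = 0.12998
Under exogeneity and monotonicity, PN = (p₁ − p₀) / p₁.
PN = (0.2078 − 0.12998) / 0.2078 = 0.077821 / 0.2078 ≈ 0.3745

PN ≈ 0.374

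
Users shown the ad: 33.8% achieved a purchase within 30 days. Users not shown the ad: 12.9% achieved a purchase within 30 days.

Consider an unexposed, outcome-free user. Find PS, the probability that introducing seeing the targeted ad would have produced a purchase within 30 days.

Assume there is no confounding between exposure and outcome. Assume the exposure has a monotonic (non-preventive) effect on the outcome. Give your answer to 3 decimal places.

PS ≈ 0.240

p₁ = 0.338, p₀ = 0.129.
Under exogeneity and monotonicity, PS = (p₁ − p₀) / (1 − p₀).
PS = (0.338 − 0.129) / (1 − 0.129) = 0.209 / 0.871 ≈ 0.2400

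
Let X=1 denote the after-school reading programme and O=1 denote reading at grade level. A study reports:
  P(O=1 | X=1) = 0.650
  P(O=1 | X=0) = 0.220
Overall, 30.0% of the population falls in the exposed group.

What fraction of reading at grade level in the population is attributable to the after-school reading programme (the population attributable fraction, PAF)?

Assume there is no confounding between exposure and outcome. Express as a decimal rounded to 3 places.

PAF ≈ 0.370

Let p₁ = 0.65, p₀ = 0.22.
Overall risk P(Y=1) = π·p₁ + (1−π)·p₀ = 0.3×0.65 + 0.7×0.22 = 0.349.
Under exogeneity, PAF = [P(Y=1) − p₀] / P(Y=1).
PAF = (0.349 − 0.22) / 0.349 ≈ 0.3696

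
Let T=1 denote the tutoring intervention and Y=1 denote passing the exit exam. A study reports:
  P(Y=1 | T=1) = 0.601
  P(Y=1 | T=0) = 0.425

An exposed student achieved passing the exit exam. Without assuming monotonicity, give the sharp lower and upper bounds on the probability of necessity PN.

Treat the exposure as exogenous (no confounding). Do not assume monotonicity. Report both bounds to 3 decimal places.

Let p₁ = 0.601, p₀ = 0.425.
Under exogeneity alone the bounds on PN are max{0,(p₁−p₀)/p₁} ≤ PN ≤ min{1,(1−p₀)/p₁}.
  lower = (p₁ − p₀)/p₁ = 0.176 / 0.601 ≈ 0.2928
  upper = min{1, (1 − p₀)/p₁} = 0.575 / 0.601 ≈ 0.9567

0.293 ≤ PN ≤ 0.957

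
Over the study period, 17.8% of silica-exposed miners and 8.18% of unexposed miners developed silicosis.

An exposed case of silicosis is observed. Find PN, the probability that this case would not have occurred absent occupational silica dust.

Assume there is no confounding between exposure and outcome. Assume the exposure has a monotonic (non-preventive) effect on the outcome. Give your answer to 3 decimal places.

p₁ = 0.178, p₀ = 0.0818.
Under exogeneity and monotonicity, PN = (p₁ − p₀) / p₁.
PN = (0.178 − 0.0818) / 0.178 = 0.0962 / 0.178 ≈ 0.5404

PN ≈ 0.540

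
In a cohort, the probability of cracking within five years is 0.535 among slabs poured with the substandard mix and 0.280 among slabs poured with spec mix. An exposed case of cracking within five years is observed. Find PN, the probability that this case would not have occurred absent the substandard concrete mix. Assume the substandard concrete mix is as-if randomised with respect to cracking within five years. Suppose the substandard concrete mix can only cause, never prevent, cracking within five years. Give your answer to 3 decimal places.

Let p₁ = 0.535, p₀ = 0.28.
Under exogeneity and monotonicity, PN = (p₁ − p₀) / p₁.
PN = (0.535 − 0.28) / 0.535 = 0.255 / 0.535 ≈ 0.4766

PN ≈ 0.477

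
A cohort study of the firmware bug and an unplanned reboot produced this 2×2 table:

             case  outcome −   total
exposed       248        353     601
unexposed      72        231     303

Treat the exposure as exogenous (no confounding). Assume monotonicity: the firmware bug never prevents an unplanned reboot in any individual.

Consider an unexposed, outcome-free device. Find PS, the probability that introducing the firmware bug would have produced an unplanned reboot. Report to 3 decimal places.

PS ≈ 0.230

p₁ = P(outcome | exposed) = 248/601 = 0.41265
p₀ = P(outcome | unexposed) = 72/303 = 0.23762
Under exogeneity and monotonicity, PS = (p₁ − p₀)/(1 − p₀).
PS = (0.41265 − 0.23762) / 0.76238 ≈ 0.2296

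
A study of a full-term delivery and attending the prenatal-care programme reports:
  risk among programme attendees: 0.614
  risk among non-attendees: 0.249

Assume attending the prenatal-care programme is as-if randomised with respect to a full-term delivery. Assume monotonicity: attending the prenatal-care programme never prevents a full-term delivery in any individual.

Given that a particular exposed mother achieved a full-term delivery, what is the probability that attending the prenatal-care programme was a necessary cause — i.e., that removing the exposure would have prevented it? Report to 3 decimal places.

PN ≈ 0.594

Let p₁ = 0.614, p₀ = 0.249.
Under exogeneity and monotonicity, PN = (p₁ − p₀) / p₁.
PN = (0.614 − 0.249) / 0.614 = 0.365 / 0.614 ≈ 0.5945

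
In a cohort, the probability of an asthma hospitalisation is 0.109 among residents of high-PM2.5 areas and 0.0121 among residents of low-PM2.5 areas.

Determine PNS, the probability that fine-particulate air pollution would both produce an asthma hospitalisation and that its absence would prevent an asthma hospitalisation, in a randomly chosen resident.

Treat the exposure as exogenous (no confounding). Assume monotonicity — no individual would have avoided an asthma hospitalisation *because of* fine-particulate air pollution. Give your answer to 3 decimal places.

Let p₁ = 0.109, p₀ = 0.0121.
Under exogeneity and monotonicity, PNS = p₁ − p₀.
PNS = 0.109 − 0.0121 = 0.0969

PNS ≈ 0.097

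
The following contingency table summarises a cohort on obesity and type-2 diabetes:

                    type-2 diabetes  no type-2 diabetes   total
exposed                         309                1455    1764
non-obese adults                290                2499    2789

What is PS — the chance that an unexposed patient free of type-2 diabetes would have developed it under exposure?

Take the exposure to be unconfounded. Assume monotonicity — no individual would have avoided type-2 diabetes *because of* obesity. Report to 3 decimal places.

PS ≈ 0.079

p₁ = P(outcome | exposed) = 309/1764 = 0.17517
p₀ = P(outcome | unexposed) = 290/2789 = 0.10398
Under exogeneity and monotonicity, PS = (p₁ − p₀)/(1 − p₀).
PS = (0.17517 − 0.10398) / 0.89602 ≈ 0.0795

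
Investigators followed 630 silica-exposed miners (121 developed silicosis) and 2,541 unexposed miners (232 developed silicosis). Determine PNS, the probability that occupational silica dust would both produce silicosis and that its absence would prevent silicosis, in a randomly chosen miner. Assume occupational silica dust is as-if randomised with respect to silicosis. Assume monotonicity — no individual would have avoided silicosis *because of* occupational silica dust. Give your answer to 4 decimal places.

p₁ = P(outcome | exposed) = 121/630 = 0.19206
p₀ = P(outcome | unexposed) = 232/2541 = 0.091303
Under exogeneity and monotonicity, PNS = p₁ − p₀.
PNS = 0.19206 − 0.091303 = 0.10076

PNS ≈ 0.1008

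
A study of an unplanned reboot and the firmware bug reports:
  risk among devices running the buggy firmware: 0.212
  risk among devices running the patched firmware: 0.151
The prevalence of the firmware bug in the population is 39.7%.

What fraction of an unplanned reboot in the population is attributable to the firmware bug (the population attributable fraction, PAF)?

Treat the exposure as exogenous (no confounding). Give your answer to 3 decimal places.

Let p₁ = 0.212, p₀ = 0.151.
Overall risk P(Y=1) = π·p₁ + (1−π)·p₀ = 0.397×0.212 + 0.603×0.151 = 0.17522.
Under exogeneity, PAF = [P(Y=1) − p₀] / P(Y=1).
PAF = (0.17522 − 0.151) / 0.17522 ≈ 0.1382

PAF ≈ 0.138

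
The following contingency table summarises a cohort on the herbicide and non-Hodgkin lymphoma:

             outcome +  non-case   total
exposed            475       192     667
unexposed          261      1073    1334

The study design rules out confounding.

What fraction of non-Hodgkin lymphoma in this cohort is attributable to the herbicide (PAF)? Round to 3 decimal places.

PAF ≈ 0.468

p₁ = P(outcome | exposed) = 475/667 = 0.71214
p₀ = P(outcome | unexposed) = 261/1334 = 0.19565
Exposure prevalence π = 667/2001 = 0.33333; overall risk P(Y=1) = 0.36782.
Under exogeneity, PAF = [P(Y=1) − p₀]/P(Y=1).
PAF = (0.36782 − 0.19565) / 0.36782 ≈ 0.4681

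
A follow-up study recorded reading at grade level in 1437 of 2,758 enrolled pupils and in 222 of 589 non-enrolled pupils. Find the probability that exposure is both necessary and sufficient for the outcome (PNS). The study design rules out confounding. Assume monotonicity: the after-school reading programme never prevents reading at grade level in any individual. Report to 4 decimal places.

PNS ≈ 0.1441

p₁ = P(outcome | exposed) = 1437/2758 = 0.52103
p₀ = P(outcome | unexposed) = 222/589 = 0.37691
Under exogeneity and monotonicity, PNS = p₁ − p₀.
PNS = 0.52103 − 0.37691 = 0.14412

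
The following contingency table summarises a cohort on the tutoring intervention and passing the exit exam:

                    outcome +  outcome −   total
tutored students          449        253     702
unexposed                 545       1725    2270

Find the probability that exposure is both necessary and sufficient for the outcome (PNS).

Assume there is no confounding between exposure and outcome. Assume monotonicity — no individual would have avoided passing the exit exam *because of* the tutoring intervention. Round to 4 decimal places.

PNS ≈ 0.3995

p₁ = P(outcome | exposed) = 449/702 = 0.6396
p₀ = P(outcome | unexposed) = 545/2270 = 0.24009
Under exogeneity and monotonicity, PNS = p₁ − p₀.
PNS = 0.6396 − 0.24009 = 0.39951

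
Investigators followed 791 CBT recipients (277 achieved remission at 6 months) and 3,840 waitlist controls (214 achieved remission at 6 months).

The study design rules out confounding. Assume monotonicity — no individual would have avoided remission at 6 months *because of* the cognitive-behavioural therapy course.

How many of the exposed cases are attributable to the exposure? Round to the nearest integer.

about 233 cases

p₁ = P(outcome | exposed) = 277/791 = 0.35019
p₀ = P(outcome | unexposed) = 214/3840 = 0.055729
PN = (p₁ − p₀)/p₁ = (0.35019 − 0.055729) / 0.35019 ≈ 0.84086.
Attributable cases ≈ PN × (exposed cases) = 0.84086 × 277 ≈ 232.92.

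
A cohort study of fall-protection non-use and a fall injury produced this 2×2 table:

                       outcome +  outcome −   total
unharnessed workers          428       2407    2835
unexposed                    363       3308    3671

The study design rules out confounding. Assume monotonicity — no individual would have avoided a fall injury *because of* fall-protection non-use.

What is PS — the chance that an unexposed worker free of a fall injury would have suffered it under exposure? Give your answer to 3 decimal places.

PS ≈ 0.058

p₁ = P(outcome | exposed) = 428/2835 = 0.15097
p₀ = P(outcome | unexposed) = 363/3671 = 0.098883
Under exogeneity and monotonicity, PS = (p₁ − p₀)/(1 − p₀).
PS = (0.15097 − 0.098883) / 0.90112 ≈ 0.0578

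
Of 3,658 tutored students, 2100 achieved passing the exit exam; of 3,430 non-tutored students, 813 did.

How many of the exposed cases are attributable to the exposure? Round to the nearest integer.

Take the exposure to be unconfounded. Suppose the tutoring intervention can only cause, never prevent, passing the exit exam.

p₁ = P(outcome | exposed) = 2100/3658 = 0.57408
p₀ = P(outcome | unexposed) = 813/3430 = 0.23703
PN = (p₁ − p₀)/p₁ = (0.57408 − 0.23703) / 0.57408 ≈ 0.58712.
Attributable cases ≈ PN × (exposed cases) = 0.58712 × 2100 ≈ 1232.96.

about 1233 cases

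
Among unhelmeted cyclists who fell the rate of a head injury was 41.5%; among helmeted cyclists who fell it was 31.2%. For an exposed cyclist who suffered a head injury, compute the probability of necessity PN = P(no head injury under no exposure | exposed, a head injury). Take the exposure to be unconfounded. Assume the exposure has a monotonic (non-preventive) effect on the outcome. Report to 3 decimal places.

PN ≈ 0.248

p₁ = 0.415, p₀ = 0.312.
Under exogeneity and monotonicity, PN = (p₁ − p₀) / p₁.
PN = (0.415 − 0.312) / 0.415 = 0.103 / 0.415 ≈ 0.2482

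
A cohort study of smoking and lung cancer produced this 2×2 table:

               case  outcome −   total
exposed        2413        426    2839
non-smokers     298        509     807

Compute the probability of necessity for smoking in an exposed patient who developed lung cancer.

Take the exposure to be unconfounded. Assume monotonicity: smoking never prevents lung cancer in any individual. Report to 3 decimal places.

p₁ = P(outcome | exposed) = 2413/2839 = 0.84995
p₀ = P(outcome | unexposed) = 298/807 = 0.36927
Under exogeneity and monotonicity, PN = (p₁ − p₀) / p₁.
PN = (0.84995 − 0.36927) / 0.84995 = 0.48068 / 0.84995 ≈ 0.5655

PN ≈ 0.566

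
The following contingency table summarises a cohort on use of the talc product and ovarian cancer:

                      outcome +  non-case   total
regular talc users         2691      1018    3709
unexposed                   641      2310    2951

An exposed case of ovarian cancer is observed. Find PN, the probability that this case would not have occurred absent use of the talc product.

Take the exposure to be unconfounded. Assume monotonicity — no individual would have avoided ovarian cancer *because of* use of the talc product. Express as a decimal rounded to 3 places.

PN ≈ 0.701

p₁ = P(outcome | exposed) = 2691/3709 = 0.72553
p₀ = P(outcome | unexposed) = 641/2951 = 0.21721
Under exogeneity and monotonicity, PN = (p₁ − p₀)/p₁.
PN = (0.72553 − 0.21721) / 0.72553 ≈ 0.7006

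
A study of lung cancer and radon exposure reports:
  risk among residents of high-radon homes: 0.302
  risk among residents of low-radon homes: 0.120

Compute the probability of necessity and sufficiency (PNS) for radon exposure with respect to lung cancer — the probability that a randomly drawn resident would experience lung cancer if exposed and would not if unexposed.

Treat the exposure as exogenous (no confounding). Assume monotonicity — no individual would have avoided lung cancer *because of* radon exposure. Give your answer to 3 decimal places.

PNS ≈ 0.182

Let p₁ = 0.302, p₀ = 0.12.
Under exogeneity and monotonicity, PNS = p₁ − p₀.
PNS = 0.302 − 0.12 = 0.182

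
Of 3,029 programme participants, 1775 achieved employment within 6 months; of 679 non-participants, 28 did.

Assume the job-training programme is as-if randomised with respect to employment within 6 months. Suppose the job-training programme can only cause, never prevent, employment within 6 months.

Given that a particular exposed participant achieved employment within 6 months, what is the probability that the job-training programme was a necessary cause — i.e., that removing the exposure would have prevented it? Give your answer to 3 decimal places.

p₁ = P(outcome | exposed) = 1775/3029 = 0.586
p₀ = P(outcome | unexposed) = 28/679 = 0.041237
Under exogeneity and monotonicity, PN = (p₁ − p₀) / p₁.
PN = (0.586 − 0.041237) / 0.586 = 0.54476 / 0.586 ≈ 0.9296

PN ≈ 0.930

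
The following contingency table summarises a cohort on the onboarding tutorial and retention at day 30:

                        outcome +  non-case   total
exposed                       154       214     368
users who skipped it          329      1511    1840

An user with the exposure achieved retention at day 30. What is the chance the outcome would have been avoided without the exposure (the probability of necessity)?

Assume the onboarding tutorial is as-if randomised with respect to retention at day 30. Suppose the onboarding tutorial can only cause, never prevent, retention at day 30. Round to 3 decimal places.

PN ≈ 0.573

p₁ = P(outcome | exposed) = 154/368 = 0.41848
p₀ = P(outcome | unexposed) = 329/1840 = 0.1788
Under exogeneity and monotonicity, PN = (p₁ − p₀) / p₁.
PN = (0.41848 − 0.1788) / 0.41848 = 0.23967 / 0.41848 ≈ 0.5727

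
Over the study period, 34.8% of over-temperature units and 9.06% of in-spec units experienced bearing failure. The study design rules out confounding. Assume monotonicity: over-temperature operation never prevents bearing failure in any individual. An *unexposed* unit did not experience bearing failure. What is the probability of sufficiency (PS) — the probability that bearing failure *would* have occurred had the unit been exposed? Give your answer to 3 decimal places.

PS ≈ 0.283

p₁ = 0.348, p₀ = 0.0906.
Under exogeneity and monotonicity, PS = (p₁ − p₀) / (1 − p₀).
PS = (0.348 − 0.0906) / (1 − 0.0906) = 0.2574 / 0.9094 ≈ 0.2830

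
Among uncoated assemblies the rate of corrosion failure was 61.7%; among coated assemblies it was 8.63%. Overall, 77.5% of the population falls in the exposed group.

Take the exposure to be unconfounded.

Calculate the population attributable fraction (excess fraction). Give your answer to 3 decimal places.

PAF ≈ 0.827

p₁ = 0.617, p₀ = 0.0863.
Overall risk P(Y=1) = π·p₁ + (1−π)·p₀ = 0.775×0.617 + 0.225×0.0863 = 0.49759.
Under exogeneity, PAF = [P(Y=1) − p₀] / P(Y=1).
PAF = (0.49759 − 0.0863) / 0.49759 ≈ 0.8266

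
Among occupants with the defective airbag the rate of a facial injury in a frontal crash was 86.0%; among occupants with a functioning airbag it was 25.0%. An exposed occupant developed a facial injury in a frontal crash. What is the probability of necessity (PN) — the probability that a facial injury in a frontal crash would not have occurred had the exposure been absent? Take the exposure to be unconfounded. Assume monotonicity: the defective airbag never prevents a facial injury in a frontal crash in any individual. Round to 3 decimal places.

p₁ = 0.86, p₀ = 0.25.
Under exogeneity and monotonicity, PN = (p₁ − p₀) / p₁.
PN = (0.86 − 0.25) / 0.86 = 0.61 / 0.86 ≈ 0.7093

PN ≈ 0.709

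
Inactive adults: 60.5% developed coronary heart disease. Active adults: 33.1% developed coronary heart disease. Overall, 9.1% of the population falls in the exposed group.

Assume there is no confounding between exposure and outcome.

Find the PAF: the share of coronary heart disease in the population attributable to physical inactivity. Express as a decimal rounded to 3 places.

p₁ = 0.605, p₀ = 0.331.
Overall risk P(Y=1) = π·p₁ + (1−π)·p₀ = 0.091×0.605 + 0.909×0.331 = 0.35593.
Under exogeneity, PAF = [P(Y=1) − p₀] / P(Y=1).
PAF = (0.35593 − 0.331) / 0.35593 ≈ 0.0701

PAF ≈ 0.070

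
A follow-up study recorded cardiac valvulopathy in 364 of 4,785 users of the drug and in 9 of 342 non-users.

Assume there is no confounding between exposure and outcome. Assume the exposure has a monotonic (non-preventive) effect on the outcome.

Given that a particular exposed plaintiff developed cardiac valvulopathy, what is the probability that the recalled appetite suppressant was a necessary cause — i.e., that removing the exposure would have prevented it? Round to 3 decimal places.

p₁ = P(outcome | exposed) = 364/4785 = 0.076071
p₀ = P(outcome | unexposed) = 9/342 = 0.026316
Under exogeneity and monotonicity, PN = (p₁ − p₀) / p₁.
PN = (0.076071 − 0.026316) / 0.076071 = 0.049755 / 0.076071 ≈ 0.6541

PN ≈ 0.654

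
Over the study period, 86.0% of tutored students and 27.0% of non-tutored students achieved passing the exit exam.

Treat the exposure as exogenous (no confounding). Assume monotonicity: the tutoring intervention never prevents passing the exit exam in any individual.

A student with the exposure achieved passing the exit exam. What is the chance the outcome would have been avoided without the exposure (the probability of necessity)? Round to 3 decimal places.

p₁ = 0.86, p₀ = 0.27.
Under exogeneity and monotonicity, PN = (p₁ − p₀) / p₁.
PN = (0.86 − 0.27) / 0.86 = 0.59 / 0.86 ≈ 0.6860

PN ≈ 0.686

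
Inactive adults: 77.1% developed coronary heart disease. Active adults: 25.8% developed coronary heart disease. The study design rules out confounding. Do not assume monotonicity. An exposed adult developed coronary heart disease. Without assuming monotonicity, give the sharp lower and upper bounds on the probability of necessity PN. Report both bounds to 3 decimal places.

p₁ = 0.771, p₀ = 0.258.
Under exogeneity alone the bounds on PN are max{0,(p₁−p₀)/p₁} ≤ PN ≤ min{1,(1−p₀)/p₁}.
  lower = (p₁ − p₀)/p₁ = 0.513 / 0.771 ≈ 0.6654
  upper = min{1, (1 − p₀)/p₁} = 0.742 / 0.771 ≈ 0.9624

0.665 ≤ PN ≤ 0.962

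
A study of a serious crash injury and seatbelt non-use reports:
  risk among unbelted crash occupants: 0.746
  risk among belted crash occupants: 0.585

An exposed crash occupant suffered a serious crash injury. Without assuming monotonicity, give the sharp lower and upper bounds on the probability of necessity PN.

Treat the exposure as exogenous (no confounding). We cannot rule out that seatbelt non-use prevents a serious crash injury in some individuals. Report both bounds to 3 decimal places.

Let p₁ = 0.746, p₀ = 0.585.
Under exogeneity alone the bounds on PN are max{0,(p₁−p₀)/p₁} ≤ PN ≤ min{1,(1−p₀)/p₁}.
  lower = (p₁ − p₀)/p₁ = 0.161 / 0.746 ≈ 0.2158
  upper = min{1, (1 − p₀)/p₁} = 0.415 / 0.746 ≈ 0.5563

0.216 ≤ PN ≤ 0.556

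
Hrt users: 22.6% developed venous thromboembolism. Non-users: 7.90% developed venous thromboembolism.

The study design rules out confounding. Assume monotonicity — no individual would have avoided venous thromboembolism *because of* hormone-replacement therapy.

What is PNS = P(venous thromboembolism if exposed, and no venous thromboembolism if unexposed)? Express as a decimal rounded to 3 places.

p₁ = 0.226, p₀ = 0.079.
Under exogeneity and monotonicity, PNS = p₁ − p₀.
PNS = 0.226 − 0.079 = 0.147

PNS ≈ 0.147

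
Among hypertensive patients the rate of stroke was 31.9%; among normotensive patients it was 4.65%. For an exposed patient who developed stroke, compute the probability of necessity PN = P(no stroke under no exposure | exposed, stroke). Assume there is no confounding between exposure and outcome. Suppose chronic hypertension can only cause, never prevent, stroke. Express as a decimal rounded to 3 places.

PN ≈ 0.854

p₁ = 0.319, p₀ = 0.0465.
Under exogeneity and monotonicity, PN = (p₁ − p₀) / p₁.
PN = (0.319 − 0.0465) / 0.319 = 0.2725 / 0.319 ≈ 0.8542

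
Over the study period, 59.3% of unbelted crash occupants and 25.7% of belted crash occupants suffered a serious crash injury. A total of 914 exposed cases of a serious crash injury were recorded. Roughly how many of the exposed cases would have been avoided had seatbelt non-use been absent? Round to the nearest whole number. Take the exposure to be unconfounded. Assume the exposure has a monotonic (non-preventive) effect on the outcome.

p₁ = 0.593, p₀ = 0.257.
PN = (p₁ − p₀)/p₁ = (0.593 − 0.257) / 0.593 ≈ 0.56661.
Attributable cases ≈ PN × (exposed cases) = 0.56661 × 914 ≈ 517.88.

about 518 cases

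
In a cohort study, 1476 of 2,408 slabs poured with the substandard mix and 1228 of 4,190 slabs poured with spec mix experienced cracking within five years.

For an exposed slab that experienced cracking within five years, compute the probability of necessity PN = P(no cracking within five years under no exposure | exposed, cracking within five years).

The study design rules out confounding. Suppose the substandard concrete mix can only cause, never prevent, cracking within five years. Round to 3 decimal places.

PN ≈ 0.522

p₁ = P(outcome | exposed) = 1476/2408 = 0.61296
p₀ = P(outcome | unexposed) = 1228/4190 = 0.29308
Under exogeneity and monotonicity, PN = (p₁ − p₀) / p₁.
PN = (0.61296 − 0.29308) / 0.61296 = 0.31988 / 0.61296 ≈ 0.5219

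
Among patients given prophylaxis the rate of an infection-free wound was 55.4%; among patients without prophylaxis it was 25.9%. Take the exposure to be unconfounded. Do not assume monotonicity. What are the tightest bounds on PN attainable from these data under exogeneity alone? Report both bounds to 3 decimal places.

p₁ = 0.554, p₀ = 0.259.
Under exogeneity alone the bounds on PN are max{0,(p₁−p₀)/p₁} ≤ PN ≤ min{1,(1−p₀)/p₁}.
  lower = (p₁ − p₀)/p₁ = 0.295 / 0.554 ≈ 0.5325
  upper = min{1, (1 − p₀)/p₁} = 0.741 / 0.554 ≈ 1.3375 → capped at 1

0.532 ≤ PN ≤ 1.000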